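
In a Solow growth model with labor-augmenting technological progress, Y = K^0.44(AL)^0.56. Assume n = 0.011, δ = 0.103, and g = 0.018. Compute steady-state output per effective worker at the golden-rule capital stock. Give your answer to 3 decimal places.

y_gold ≈ 2.575

n + g + δ = 0.011 + 0.018 + 0.103 = 0.132.
At the golden rule the marginal product of capital equals n+g+δ: 0.44·k^(0.44−1) = 0.132. Solving, k_gold = (0.44/0.132)^(1/0.56) ≈ 8.5844.
Output: y_gold = k_gold^0.44 = 8.5844^0.44 ≈ 2.5753.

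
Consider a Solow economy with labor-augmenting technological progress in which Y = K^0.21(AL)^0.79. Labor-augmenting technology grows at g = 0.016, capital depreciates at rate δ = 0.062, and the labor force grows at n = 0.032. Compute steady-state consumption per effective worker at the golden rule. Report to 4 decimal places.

c_gold ≈ 0.9382

Capital per effective worker breaks even when investment replaces (n + g + δ)·k; here n + g + δ = 0.11.
Maximizing c = f(k) − (n+g+δ)·k gives f'(k) = n+g+δ, i.e. 0.21·k^(0.21−1) = 0.11, so k_gold = (0.21/0.11)^(1/0.79) ≈ 2.2671.
y_gold = 2.2671^0.21 ≈ 1.1875.
c_gold = y_gold − (n+g+δ)·k_gold = 1.1875 − 0.11·2.2671 ≈ 0.9382.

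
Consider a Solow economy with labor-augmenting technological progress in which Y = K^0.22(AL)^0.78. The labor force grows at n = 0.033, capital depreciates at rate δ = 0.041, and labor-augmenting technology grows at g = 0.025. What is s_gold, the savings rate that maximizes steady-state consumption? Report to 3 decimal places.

n + g + δ = 0.033 + 0.025 + 0.041 = 0.099.
At the golden rule MPK = n+g+δ, and in any Cobb-Douglas steady state s = (n+g+δ)·k/y = MPK·k/y = capital's share 0.22.

s_gold = 0.220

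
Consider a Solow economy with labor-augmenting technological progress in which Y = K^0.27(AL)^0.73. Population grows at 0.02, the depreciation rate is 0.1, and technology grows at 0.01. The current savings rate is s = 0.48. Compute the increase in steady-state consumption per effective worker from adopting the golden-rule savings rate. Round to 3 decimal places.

Δc ≈ 0.114

n + g + δ = 0.02 + 0.01 + 0.1 = 0.13.
Current steady state (s = 0.48): k* = (0.48/0.13)^(1/0.73) ≈ 5.9858, y* = 5.9858^0.27 ≈ 1.6211, c* = (1−0.48)·1.6211 ≈ 0.8430.
Golden rule sets MPK = n+g+δ: 0.27·k^(0.27−1) = 0.13, so k_gold = (0.27/0.13)^(1/0.73) ≈ 2.7216.
y_gold = 2.7216^0.27 ≈ 1.3104, c_gold = y_gold − 0.13·k_gold ≈ 0.9566.
Gain: Δc = 0.9566 − 0.8430 ≈ 0.1136.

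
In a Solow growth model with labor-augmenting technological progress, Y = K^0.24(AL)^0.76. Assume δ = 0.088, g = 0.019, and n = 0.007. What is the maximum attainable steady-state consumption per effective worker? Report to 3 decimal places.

c_gold ≈ 0.961

Capital per effective worker breaks even when investment replaces (n + g + δ)·k; here n + g + δ = 0.114.
Setting f'(k) = n+g+δ gives 0.24·k^(0.24−1) = 0.114, hence k_gold = (0.24/0.114)^(1/0.76) ≈ 2.6632.
y_gold = 2.6632^0.24 ≈ 1.2650.
c_gold = y_gold − (n+g+δ)·k_gold = 1.2650 − 0.114·2.6632 ≈ 0.9614.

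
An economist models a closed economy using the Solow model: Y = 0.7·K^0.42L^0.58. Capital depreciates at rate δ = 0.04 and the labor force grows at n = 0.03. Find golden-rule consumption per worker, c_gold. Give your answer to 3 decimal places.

c_gold ≈ 1.148

Break-even investment rate: n + δ = 0.03 + 0.04 = 0.07.
Maximizing c = f(k) − (n+δ)·k gives f'(k) = n+δ, i.e. 0.42·0.7·k^(0.42−1) = 0.07, so k_gold = (0.42·0.7/0.07)^(1/0.58) ≈ 11.8732.
y_gold = 0.7·11.8732^0.42 ≈ 1.9789.
c_gold = y_gold − (n+δ)·k_gold = 1.9789 − 0.07·11.8732 ≈ 1.1477.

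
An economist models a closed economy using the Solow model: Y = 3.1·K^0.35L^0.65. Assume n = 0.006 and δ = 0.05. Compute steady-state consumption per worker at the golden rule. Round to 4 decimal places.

c_gold ≈ 9.9404

The effective depreciation rate is n + δ = 0.006 + 0.05 = 0.056.
At the golden rule the marginal product of capital equals n+δ: 0.35·3.1·k^(0.35−1) = 0.056. Solving, k_gold = (0.35·3.1/0.056)^(1/0.65) ≈ 95.5811.
y_gold = 3.1·95.5811^0.35 ≈ 15.2930.
c_gold = y_gold − (n+δ)·k_gold = 15.2930 − 0.056·95.5811 ≈ 9.9404.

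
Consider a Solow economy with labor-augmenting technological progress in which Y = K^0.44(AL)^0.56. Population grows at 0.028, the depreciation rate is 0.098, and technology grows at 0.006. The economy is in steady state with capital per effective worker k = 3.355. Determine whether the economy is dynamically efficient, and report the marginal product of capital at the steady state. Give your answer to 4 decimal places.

dynamically efficient; MPK ≈ 0.2234

The effective depreciation rate is n + g + δ = 0.028 + 0.006 + 0.098 = 0.132.
MPK = 0.44·k^(0.44−1) = 0.44·3.355^(-0.56) ≈ 0.2234.
MPK > 0.132, so the economy is dynamically efficient (under-saving).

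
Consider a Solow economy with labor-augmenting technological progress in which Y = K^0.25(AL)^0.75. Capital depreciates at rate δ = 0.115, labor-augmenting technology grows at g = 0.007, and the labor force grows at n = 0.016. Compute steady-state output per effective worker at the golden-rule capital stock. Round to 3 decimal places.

Capital per effective worker breaks even when investment replaces (n + g + δ)·k; here n + g + δ = 0.138.
At the golden rule the marginal product of capital equals n+g+δ: 0.25·k^(0.25−1) = 0.138. Solving, k_gold = (0.25/0.138)^(1/0.75) ≈ 2.2084.
Output: y_gold = k_gold^0.25 = 2.2084^0.25 ≈ 1.2190.

y_gold ≈ 1.219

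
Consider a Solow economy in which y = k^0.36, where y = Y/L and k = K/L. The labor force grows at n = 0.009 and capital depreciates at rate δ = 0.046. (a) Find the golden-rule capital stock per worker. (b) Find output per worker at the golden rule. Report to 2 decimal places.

n + δ = 0.009 + 0.046 = 0.055.
Golden rule sets MPK = n+δ: 0.36·k^(0.36−1) = 0.055, so k_gold = (0.36/0.055)^(1/0.64) ≈ 18.8324.
y_gold = 18.8324^0.36 ≈ 2.8772.

(a) k_gold ≈ 18.83; (b) y_gold ≈ 2.88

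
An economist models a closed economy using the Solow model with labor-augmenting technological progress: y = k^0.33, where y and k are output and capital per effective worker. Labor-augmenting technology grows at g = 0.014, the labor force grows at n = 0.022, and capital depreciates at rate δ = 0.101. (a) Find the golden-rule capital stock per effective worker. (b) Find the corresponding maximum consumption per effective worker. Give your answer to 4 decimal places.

n + g + δ = 0.022 + 0.014 + 0.101 = 0.137.
Golden rule sets MPK = n+g+δ: 0.33·k^(0.33−1) = 0.137, so k_gold = (0.33/0.137)^(1/0.67) ≈ 3.7140.
y_gold = 3.7140^0.33 ≈ 1.5419; c_gold = y_gold − 0.137·k_gold ≈ 1.0331.

(a) k_gold ≈ 3.7140; (b) c_gold ≈ 1.0331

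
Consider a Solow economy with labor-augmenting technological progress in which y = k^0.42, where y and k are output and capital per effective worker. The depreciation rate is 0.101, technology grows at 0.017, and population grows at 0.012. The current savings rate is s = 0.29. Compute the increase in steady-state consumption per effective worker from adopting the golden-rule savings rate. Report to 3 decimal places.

The effective depreciation rate is n + g + δ = 0.012 + 0.017 + 0.101 = 0.13.
Current steady state (s = 0.29): k* = (0.29/0.13)^(1/0.58) ≈ 3.9883, y* = 3.9883^0.42 ≈ 1.7878, c* = (1−0.29)·1.7878 ≈ 1.2694.
At the golden rule the marginal product of capital equals n+g+δ: 0.42·k^(0.42−1) = 0.13. Solving, k_gold = (0.42/0.13)^(1/0.58) ≈ 7.5529.
y_gold = 7.5529^0.42 ≈ 2.3378, c_gold = y_gold − 0.13·k_gold ≈ 1.3559.
Gain: Δc = 1.3559 − 1.2694 ≈ 0.0866.

Δc ≈ 0.087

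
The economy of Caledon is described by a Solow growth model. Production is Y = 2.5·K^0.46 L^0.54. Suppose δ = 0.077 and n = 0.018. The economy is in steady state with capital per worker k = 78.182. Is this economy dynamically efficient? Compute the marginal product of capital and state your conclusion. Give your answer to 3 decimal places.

The effective depreciation rate is n + δ = 0.018 + 0.077 = 0.095.
MPK = 0.46·2.5·k^(0.46−1) = 0.46·2.5·78.182^(-0.54) ≈ 0.1092.
MPK > 0.095, so the economy is dynamically efficient (under-saving).

dynamically efficient; MPK ≈ 0.109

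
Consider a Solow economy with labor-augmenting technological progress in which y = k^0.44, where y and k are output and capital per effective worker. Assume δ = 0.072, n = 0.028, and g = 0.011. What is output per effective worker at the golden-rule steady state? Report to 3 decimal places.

y_gold ≈ 2.951

n + g + δ = 0.028 + 0.011 + 0.072 = 0.111.
At the golden rule the marginal product of capital equals n+g+δ: 0.44·k^(0.44−1) = 0.111. Solving, k_gold = (0.44/0.111)^(1/0.56) ≈ 11.6974.
Output: y_gold = k_gold^0.44 = 11.6974^0.44 ≈ 2.9509.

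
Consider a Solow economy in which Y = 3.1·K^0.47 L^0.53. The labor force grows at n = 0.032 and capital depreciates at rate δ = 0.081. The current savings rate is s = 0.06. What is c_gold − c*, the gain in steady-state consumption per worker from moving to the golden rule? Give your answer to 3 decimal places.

Δc ≈ 11.327

Capital per worker breaks even when investment replaces (n + δ)·k; here n + δ = 0.113.
Current steady state (s = 0.06): k* = (0.06·3.1/0.113)^(1/0.53) ≈ 2.5607, y* = 3.1·2.5607^0.47 ≈ 4.8227, c* = (1−0.06)·4.8227 ≈ 4.5334.
Maximizing c = f(k) − (n+δ)·k gives f'(k) = n+δ, i.e. 0.47·3.1·k^(0.47−1) = 0.113, so k_gold = (0.47·3.1/0.113)^(1/0.53) ≈ 124.4683.
y_gold = 3.1·124.4683^0.47 ≈ 29.9254, c_gold = y_gold − 0.113·k_gold ≈ 15.8604.
Gain: Δc = 15.8604 − 4.5334 ≈ 11.3271.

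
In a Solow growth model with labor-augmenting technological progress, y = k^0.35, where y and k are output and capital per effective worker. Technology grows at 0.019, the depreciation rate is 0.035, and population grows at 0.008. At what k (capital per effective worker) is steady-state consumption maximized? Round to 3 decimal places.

The effective depreciation rate is n + g + δ = 0.008 + 0.019 + 0.035 = 0.062.
Setting f'(k) = n+g+δ gives 0.35·k^(0.35−1) = 0.062, hence k_gold = (0.35/0.062)^(1/0.65) ≈ 14.3359.

k_gold ≈ 14.336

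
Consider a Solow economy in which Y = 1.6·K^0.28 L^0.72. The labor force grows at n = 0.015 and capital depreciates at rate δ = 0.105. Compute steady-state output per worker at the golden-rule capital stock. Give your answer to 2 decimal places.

Break-even investment rate: n + δ = 0.015 + 0.105 = 0.12.
At the golden rule the marginal product of capital equals n+δ: 0.28·1.6·k^(0.28−1) = 0.12. Solving, k_gold = (0.28·1.6/0.12)^(1/0.72) ≈ 6.2313.
Output: y_gold = 1.6·k_gold^0.28 = 1.6·6.2313^0.28 ≈ 2.6706.

y_gold ≈ 2.67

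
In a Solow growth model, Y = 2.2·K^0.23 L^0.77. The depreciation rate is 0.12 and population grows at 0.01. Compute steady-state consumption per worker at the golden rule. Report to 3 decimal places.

The effective depreciation rate is n + δ = 0.01 + 0.12 = 0.13.
Golden rule sets MPK = n+δ: 0.23·2.2·k^(0.23−1) = 0.13, so k_gold = (0.23·2.2/0.13)^(1/0.77) ≈ 5.8412.
y_gold = 2.2·5.8412^0.23 ≈ 3.3016.
c_gold = y_gold − (n+δ)·k_gold = 3.3016 − 0.13·5.8412 ≈ 2.5422.

c_gold ≈ 2.542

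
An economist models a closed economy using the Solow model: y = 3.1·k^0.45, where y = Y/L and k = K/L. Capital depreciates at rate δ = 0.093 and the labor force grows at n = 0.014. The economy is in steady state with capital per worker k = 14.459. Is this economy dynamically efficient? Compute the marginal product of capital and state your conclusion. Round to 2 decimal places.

dynamically efficient; MPK ≈ 0.32

The effective depreciation rate is n + δ = 0.014 + 0.093 = 0.107.
MPK = 0.45·3.1·k^(0.45−1) = 0.45·3.1·14.459^(-0.55) ≈ 0.3210.
MPK > 0.107, so the economy is dynamically efficient (under-saving).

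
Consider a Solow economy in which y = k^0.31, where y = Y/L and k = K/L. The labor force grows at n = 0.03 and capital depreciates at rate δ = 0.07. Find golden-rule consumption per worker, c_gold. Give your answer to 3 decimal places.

The effective depreciation rate is n + δ = 0.03 + 0.07 = 0.1.
At the golden rule the marginal product of capital equals n+δ: 0.31·k^(0.31−1) = 0.1. Solving, k_gold = (0.31/0.1)^(1/0.69) ≈ 5.1537.
y_gold = 5.1537^0.31 ≈ 1.6625.
c_gold = y_gold − (n+δ)·k_gold = 1.6625 − 0.1·5.1537 ≈ 1.1471.

c_gold ≈ 1.147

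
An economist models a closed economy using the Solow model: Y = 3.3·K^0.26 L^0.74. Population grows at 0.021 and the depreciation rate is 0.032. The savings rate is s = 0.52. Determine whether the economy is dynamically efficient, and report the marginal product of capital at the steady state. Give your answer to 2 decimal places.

dynamically inefficient; MPK ≈ 0.03

Break-even investment rate: n + δ = 0.021 + 0.032 = 0.053.
Steady-state k*: s·A·k^0.26 = 0.053·k gives k* = (0.52·3.3/0.053)^(1/0.74) ≈ 109.8669.
MPK = 0.26·3.3·109.8669^(-0.74) ≈ 0.0265.
MPK < n+δ = 0.053, so the economy is dynamically inefficient (over-saving).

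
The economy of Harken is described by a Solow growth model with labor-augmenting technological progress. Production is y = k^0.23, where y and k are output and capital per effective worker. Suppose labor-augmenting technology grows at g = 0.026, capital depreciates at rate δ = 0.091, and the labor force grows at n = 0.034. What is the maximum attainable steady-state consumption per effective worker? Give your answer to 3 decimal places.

c_gold ≈ 0.873

Capital per effective worker breaks even when investment replaces (n + g + δ)·k; here n + g + δ = 0.151.
Golden rule sets MPK = n+g+δ: 0.23·k^(0.23−1) = 0.151, so k_gold = (0.23/0.151)^(1/0.77) ≈ 1.7272.
y_gold = 1.7272^0.23 ≈ 1.1339.
c_gold = y_gold − (n+g+δ)·k_gold = 1.1339 − 0.151·1.7272 ≈ 0.8731.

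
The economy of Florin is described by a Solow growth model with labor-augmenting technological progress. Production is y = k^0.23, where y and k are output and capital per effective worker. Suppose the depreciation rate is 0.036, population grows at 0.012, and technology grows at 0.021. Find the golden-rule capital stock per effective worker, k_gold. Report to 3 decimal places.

k_gold ≈ 4.776

n + g + δ = 0.012 + 0.021 + 0.036 = 0.069.
Setting f'(k) = n+g+δ gives 0.23·k^(0.23−1) = 0.069, hence k_gold = (0.23/0.069)^(1/0.77) ≈ 4.7760.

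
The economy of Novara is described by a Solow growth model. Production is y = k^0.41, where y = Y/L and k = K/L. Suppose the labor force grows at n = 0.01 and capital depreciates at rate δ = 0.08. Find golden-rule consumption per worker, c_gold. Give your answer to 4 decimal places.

Capital per worker breaks even when investment replaces (n + δ)·k; here n + δ = 0.09.
Setting f'(k) = n+δ gives 0.41·k^(0.41−1) = 0.09, hence k_gold = (0.41/0.09)^(1/0.59) ≈ 13.0669.
y_gold = 13.0669^0.41 ≈ 2.8683.
c_gold = y_gold − (n+δ)·k_gold = 2.8683 − 0.09·13.0669 ≈ 1.6923.

c_gold ≈ 1.6923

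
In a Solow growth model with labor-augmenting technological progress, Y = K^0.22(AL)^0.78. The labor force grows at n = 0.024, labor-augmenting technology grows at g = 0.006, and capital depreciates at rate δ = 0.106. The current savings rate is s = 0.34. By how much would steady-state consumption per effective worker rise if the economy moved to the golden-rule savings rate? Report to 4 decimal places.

Δc ≈ 0.0387

n + g + δ = 0.024 + 0.006 + 0.106 = 0.136.
Current steady state (s = 0.34): k* = (0.34/0.136)^(1/0.78) ≈ 3.2373, y* = 3.2373^0.22 ≈ 1.2949, c* = (1−0.34)·1.2949 ≈ 0.8546.
At the golden rule the marginal product of capital equals n+g+δ: 0.22·k^(0.22−1) = 0.136. Solving, k_gold = (0.22/0.136)^(1/0.78) ≈ 1.8527.
y_gold = 1.8527^0.22 ≈ 1.1453, c_gold = y_gold − 0.136·k_gold ≈ 0.8933.
Gain: Δc = 0.8933 − 0.8546 ≈ 0.0387.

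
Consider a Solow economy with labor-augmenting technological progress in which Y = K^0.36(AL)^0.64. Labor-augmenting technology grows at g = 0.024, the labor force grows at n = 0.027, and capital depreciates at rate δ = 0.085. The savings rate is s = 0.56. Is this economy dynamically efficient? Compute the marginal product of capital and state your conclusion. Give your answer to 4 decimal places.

The effective depreciation rate is n + g + δ = 0.027 + 0.024 + 0.085 = 0.136.
Steady-state k*: s·k^0.36 = 0.136·k gives k* = (0.56/0.136)^(1/0.64) ≈ 9.1283.
MPK = 0.36·9.1283^(-0.64) ≈ 0.0874.
MPK < n+g+δ = 0.136, so the economy is dynamically inefficient (over-saving).

dynamically inefficient; MPK ≈ 0.0874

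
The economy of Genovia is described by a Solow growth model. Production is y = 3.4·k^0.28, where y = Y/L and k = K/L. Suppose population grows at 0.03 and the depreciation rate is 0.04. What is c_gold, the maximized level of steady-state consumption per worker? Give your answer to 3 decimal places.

n + δ = 0.03 + 0.04 = 0.07.
Golden rule sets MPK = n+δ: 0.28·3.4·k^(0.28−1) = 0.07, so k_gold = (0.28·3.4/0.07)^(1/0.72) ≈ 37.5284.
y_gold = 3.4·37.5284^0.28 ≈ 9.3821.
c_gold = y_gold − (n+δ)·k_gold = 9.3821 − 0.07·37.5284 ≈ 6.7551.

c_gold ≈ 6.755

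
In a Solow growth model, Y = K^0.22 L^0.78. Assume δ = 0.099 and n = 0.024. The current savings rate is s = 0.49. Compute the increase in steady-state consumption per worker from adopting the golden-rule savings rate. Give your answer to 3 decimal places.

Break-even investment rate: n + δ = 0.024 + 0.099 = 0.123.
Current steady state (s = 0.49): k* = (0.49/0.123)^(1/0.78) ≈ 5.8831, y* = 5.8831^0.22 ≈ 1.4768, c* = (1−0.49)·1.4768 ≈ 0.7532.
Golden rule sets MPK = n+δ: 0.22·k^(0.22−1) = 0.123, so k_gold = (0.22/0.123)^(1/0.78) ≈ 2.1074.
y_gold = 2.1074^0.22 ≈ 1.1782, c_gold = y_gold − 0.123·k_gold ≈ 0.9190.
Gain: Δc = 0.9190 − 0.7532 ≈ 0.1659.

Δc ≈ 0.166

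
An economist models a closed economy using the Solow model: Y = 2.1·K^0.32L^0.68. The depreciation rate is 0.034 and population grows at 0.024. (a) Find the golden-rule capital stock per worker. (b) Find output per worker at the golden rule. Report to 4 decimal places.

Capital per worker breaks even when investment replaces (n + δ)·k; here n + δ = 0.058.
Maximizing c = f(k) − (n+δ)·k gives f'(k) = n+δ, i.e. 0.32·2.1·k^(0.32−1) = 0.058, so k_gold = (0.32·2.1/0.058)^(1/0.68) ≈ 36.6961.
y_gold = 2.1·36.6961^0.32 ≈ 6.6512.

(a) k_gold ≈ 36.6961; (b) y_gold ≈ 6.6512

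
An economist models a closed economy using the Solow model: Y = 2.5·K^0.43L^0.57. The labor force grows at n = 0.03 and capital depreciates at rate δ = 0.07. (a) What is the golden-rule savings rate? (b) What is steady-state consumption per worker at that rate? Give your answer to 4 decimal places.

Capital per worker breaks even when investment replaces (n + δ)·k; here n + δ = 0.1.
For Cobb-Douglas, s_gold equals capital's share: s_gold = 0.43.
At the golden rule the marginal product of capital equals n+δ: 0.43·2.5·k^(0.43−1) = 0.1. Solving, k_gold = (0.43·2.5/0.1)^(1/0.57) ≈ 64.4894.
y_gold = 2.5·64.4894^0.43 ≈ 14.9975; c_gold = (1−0.43)·y_gold ≈ 8.5486.

(a) s_gold = 0.4300; (b) c_gold ≈ 8.5486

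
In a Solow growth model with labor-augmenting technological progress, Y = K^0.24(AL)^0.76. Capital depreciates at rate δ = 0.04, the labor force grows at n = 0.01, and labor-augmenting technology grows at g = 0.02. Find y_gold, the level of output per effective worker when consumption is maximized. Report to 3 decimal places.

y_gold ≈ 1.476

The effective depreciation rate is n + g + δ = 0.01 + 0.02 + 0.04 = 0.07.
Maximizing c = f(k) − (n+g+δ)·k gives f'(k) = n+g+δ, i.e. 0.24·k^(0.24−1) = 0.07, so k_gold = (0.24/0.07)^(1/0.76) ≈ 5.0594.
Output: y_gold = k_gold^0.24 = 5.0594^0.24 ≈ 1.4756.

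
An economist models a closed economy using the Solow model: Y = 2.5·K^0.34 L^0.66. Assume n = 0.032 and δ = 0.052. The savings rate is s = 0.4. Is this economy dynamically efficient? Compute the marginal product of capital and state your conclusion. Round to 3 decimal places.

dynamically inefficient; MPK ≈ 0.071

The effective depreciation rate is n + δ = 0.032 + 0.052 = 0.084.
Steady-state k*: s·A·k^0.34 = 0.084·k gives k* = (0.4·2.5/0.084)^(1/0.66) ≈ 42.6462.
MPK = 0.34·2.5·42.6462^(-0.66) ≈ 0.0714.
MPK < n+δ = 0.084, so the economy is dynamically inefficient (over-saving).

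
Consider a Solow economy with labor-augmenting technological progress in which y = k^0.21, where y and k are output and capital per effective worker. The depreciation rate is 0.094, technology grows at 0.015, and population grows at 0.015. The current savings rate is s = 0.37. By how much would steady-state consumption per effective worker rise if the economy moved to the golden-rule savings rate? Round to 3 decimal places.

Δc ≈ 0.066

Break-even investment rate: n + g + δ = 0.015 + 0.015 + 0.094 = 0.124.
Current steady state (s = 0.37): k* = (0.37/0.124)^(1/0.79) ≈ 3.9901, y* = 3.9901^0.21 ≈ 1.3372, c* = (1−0.37)·1.3372 ≈ 0.8425.
At the golden rule the marginal product of capital equals n+g+δ: 0.21·k^(0.21−1) = 0.124. Solving, k_gold = (0.21/0.124)^(1/0.79) ≈ 1.9481.
y_gold = 1.9481^0.21 ≈ 1.1503, c_gold = y_gold − 0.124·k_gold ≈ 0.9088.
Gain: Δc = 0.9088 − 0.8425 ≈ 0.0663.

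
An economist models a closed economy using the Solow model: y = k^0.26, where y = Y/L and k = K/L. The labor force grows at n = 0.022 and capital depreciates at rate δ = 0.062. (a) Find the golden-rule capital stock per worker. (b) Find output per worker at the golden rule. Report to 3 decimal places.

Break-even investment rate: n + δ = 0.022 + 0.062 = 0.084.
Setting f'(k) = n+δ gives 0.26·k^(0.26−1) = 0.084, hence k_gold = (0.26/0.084)^(1/0.74) ≈ 4.6036.
y_gold = 4.6036^0.26 ≈ 1.4873.

(a) k_gold ≈ 4.604; (b) y_gold ≈ 1.487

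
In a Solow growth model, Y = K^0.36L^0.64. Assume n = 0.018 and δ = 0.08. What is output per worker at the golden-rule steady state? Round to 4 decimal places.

n + δ = 0.018 + 0.08 = 0.098.
Setting f'(k) = n+δ gives 0.36·k^(0.36−1) = 0.098, hence k_gold = (0.36/0.098)^(1/0.64) ≈ 7.6372.
Output: y_gold = k_gold^0.36 = 7.6372^0.36 ≈ 2.0790.

y_gold ≈ 2.0790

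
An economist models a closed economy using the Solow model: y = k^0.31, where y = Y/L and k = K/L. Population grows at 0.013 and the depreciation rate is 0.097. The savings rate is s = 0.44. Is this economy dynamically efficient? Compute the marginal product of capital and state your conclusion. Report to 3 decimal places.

dynamically inefficient; MPK ≈ 0.077

n + δ = 0.013 + 0.097 = 0.11.
Steady-state k*: s·k^0.31 = 0.11·k gives k* = (0.44/0.11)^(1/0.69) ≈ 7.4568.
MPK = 0.31·7.4568^(-0.69) ≈ 0.0775.
MPK < n+δ = 0.11, so the economy is dynamically inefficient (over-saving).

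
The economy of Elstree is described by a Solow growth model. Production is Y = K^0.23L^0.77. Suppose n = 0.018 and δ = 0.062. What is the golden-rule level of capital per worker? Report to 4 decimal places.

Capital per worker breaks even when investment replaces (n + δ)·k; here n + δ = 0.08.
Setting f'(k) = n+δ gives 0.23·k^(0.23−1) = 0.08, hence k_gold = (0.23/0.08)^(1/0.77) ≈ 3.9412.

k_gold ≈ 3.9412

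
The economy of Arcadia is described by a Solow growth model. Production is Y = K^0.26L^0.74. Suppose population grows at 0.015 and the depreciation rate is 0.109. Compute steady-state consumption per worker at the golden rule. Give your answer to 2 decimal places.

c_gold ≈ 0.96

Capital per worker breaks even when investment replaces (n + δ)·k; here n + δ = 0.124.
Setting f'(k) = n+δ gives 0.26·k^(0.26−1) = 0.124, hence k_gold = (0.26/0.124)^(1/0.74) ≈ 2.7198.
y_gold = 2.7198^0.26 ≈ 1.2971.
c_gold = y_gold − (n+δ)·k_gold = 1.2971 − 0.124·2.7198 ≈ 0.9599.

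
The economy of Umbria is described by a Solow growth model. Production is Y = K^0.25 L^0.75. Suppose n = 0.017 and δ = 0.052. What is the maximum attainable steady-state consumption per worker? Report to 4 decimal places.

The effective depreciation rate is n + δ = 0.017 + 0.052 = 0.069.
At the golden rule the marginal product of capital equals n+δ: 0.25·k^(0.25−1) = 0.069. Solving, k_gold = (0.25/0.069)^(1/0.75) ≈ 5.5649.
y_gold = 5.5649^0.25 ≈ 1.5359.
c_gold = y_gold − (n+δ)·k_gold = 1.5359 − 0.069·5.5649 ≈ 1.1519.

c_gold ≈ 1.1519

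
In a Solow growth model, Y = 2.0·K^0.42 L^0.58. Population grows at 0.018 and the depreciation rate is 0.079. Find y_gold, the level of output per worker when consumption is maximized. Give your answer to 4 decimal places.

y_gold ≈ 9.5481

The effective depreciation rate is n + δ = 0.018 + 0.079 = 0.097.
Setting f'(k) = n+δ gives 0.42·2.0·k^(0.42−1) = 0.097, hence k_gold = (0.42·2.0/0.097)^(1/0.58) ≈ 41.3421.
Output: y_gold = 2.0·k_gold^0.42 = 2.0·41.3421^0.42 ≈ 9.5481.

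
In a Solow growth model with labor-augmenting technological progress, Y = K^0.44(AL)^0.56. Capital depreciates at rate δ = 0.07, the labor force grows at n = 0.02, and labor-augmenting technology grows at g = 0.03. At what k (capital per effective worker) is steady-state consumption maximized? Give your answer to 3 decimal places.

Capital per effective worker breaks even when investment replaces (n + g + δ)·k; here n + g + δ = 0.12.
At the golden rule the marginal product of capital equals n+g+δ: 0.44·k^(0.44−1) = 0.12. Solving, k_gold = (0.44/0.12)^(1/0.56) ≈ 10.1772.

k_gold ≈ 10.177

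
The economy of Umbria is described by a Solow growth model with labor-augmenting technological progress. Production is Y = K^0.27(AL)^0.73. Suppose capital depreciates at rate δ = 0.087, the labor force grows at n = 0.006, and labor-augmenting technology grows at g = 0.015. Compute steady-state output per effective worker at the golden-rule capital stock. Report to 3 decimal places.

y_gold ≈ 1.403

The effective depreciation rate is n + g + δ = 0.006 + 0.015 + 0.087 = 0.108.
At the golden rule the marginal product of capital equals n+g+δ: 0.27·k^(0.27−1) = 0.108. Solving, k_gold = (0.27/0.108)^(1/0.73) ≈ 3.5085.
Output: y_gold = k_gold^0.27 = 3.5085^0.27 ≈ 1.4034.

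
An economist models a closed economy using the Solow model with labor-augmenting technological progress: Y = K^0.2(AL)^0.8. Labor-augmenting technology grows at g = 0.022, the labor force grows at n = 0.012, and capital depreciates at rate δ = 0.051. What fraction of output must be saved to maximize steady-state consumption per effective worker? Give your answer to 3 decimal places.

Capital per effective worker breaks even when investment replaces (n + g + δ)·k; here n + g + δ = 0.085.
At the golden rule MPK = n+g+δ, and in any Cobb-Douglas steady state s = (n+g+δ)·k/y = MPK·k/y = capital's share 0.2.

s_gold = 0.200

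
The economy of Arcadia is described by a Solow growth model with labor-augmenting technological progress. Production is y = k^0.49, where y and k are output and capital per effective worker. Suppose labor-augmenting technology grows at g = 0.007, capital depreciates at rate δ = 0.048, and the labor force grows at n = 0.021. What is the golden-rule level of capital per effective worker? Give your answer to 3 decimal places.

k_gold ≈ 38.639

Capital per effective worker breaks even when investment replaces (n + g + δ)·k; here n + g + δ = 0.076.
At the golden rule the marginal product of capital equals n+g+δ: 0.49·k^(0.49−1) = 0.076. Solving, k_gold = (0.49/0.076)^(1/0.51) ≈ 38.6389.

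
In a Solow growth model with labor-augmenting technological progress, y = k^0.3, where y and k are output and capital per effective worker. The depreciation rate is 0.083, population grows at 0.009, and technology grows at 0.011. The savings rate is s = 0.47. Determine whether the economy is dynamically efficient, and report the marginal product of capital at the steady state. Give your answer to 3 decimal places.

dynamically inefficient; MPK ≈ 0.066

The effective depreciation rate is n + g + δ = 0.009 + 0.011 + 0.083 = 0.103.
Steady-state k*: s·k^0.3 = 0.103·k gives k* = (0.47/0.103)^(1/0.7) ≈ 8.7458.
MPK = 0.3·8.7458^(-0.7) ≈ 0.0657.
MPK < n+g+δ = 0.103, so the economy is dynamically inefficient (over-saving).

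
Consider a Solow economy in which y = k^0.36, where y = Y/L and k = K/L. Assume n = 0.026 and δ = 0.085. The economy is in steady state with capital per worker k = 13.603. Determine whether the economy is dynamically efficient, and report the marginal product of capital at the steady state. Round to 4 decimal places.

dynamically inefficient; MPK ≈ 0.0677

Capital per worker breaks even when investment replaces (n + δ)·k; here n + δ = 0.111.
MPK = 0.36·k^(0.36−1) = 0.36·13.603^(-0.64) ≈ 0.0677.
MPK < 0.111, so the economy is dynamically inefficient (over-saving).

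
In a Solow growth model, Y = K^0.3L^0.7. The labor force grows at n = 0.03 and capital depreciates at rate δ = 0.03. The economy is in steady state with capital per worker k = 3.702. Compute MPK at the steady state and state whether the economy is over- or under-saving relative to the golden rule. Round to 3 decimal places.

Break-even investment rate: n + δ = 0.03 + 0.03 = 0.06.
MPK = 0.3·k^(0.3−1) = 0.3·3.702^(-0.7) ≈ 0.1200.
MPK > 0.06, so the economy is dynamically efficient (under-saving).

under-saving; MPK ≈ 0.120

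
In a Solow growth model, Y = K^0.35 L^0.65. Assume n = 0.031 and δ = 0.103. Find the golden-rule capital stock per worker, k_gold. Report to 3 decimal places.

Break-even investment rate: n + δ = 0.031 + 0.103 = 0.134.
Maximizing c = f(k) − (n+δ)·k gives f'(k) = n+δ, i.e. 0.35·k^(0.35−1) = 0.134, so k_gold = (0.35/0.134)^(1/0.65) ≈ 4.3801.

k_gold ≈ 4.380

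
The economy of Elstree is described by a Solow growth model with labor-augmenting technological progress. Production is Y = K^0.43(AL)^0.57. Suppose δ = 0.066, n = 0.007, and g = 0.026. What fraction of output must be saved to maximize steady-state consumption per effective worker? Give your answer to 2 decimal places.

s_gold = 0.43

n + g + δ = 0.007 + 0.026 + 0.066 = 0.099.
At the golden rule MPK = n+g+δ, and in any Cobb-Douglas steady state s = (n+g+δ)·k/y = MPK·k/y = capital's share 0.43.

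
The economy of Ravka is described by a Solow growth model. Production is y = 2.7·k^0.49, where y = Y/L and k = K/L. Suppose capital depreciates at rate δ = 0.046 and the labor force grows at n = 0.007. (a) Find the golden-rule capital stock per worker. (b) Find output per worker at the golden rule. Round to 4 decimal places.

Break-even investment rate: n + δ = 0.007 + 0.046 = 0.053.
Setting f'(k) = n+δ gives 0.49·2.7·k^(0.49−1) = 0.053, hence k_gold = (0.49·2.7/0.053)^(1/0.51) ≈ 549.2531.
y_gold = 2.7·549.2531^0.49 ≈ 59.4090.

(a) k_gold ≈ 549.2531; (b) y_gold ≈ 59.4090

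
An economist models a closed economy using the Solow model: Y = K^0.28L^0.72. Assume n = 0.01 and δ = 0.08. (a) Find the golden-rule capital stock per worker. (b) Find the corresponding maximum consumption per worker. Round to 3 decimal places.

(a) k_gold ≈ 4.837; (b) c_gold ≈ 1.119

Capital per worker breaks even when investment replaces (n + δ)·k; here n + δ = 0.09.
Golden rule sets MPK = n+δ: 0.28·k^(0.28−1) = 0.09, so k_gold = (0.28/0.09)^(1/0.72) ≈ 4.8373.
y_gold = 4.8373^0.28 ≈ 1.5549; c_gold = y_gold − 0.09·k_gold ≈ 1.1195.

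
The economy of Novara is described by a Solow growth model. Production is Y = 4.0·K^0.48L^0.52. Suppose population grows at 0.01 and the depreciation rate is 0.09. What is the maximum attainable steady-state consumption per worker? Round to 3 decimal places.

c_gold ≈ 31.816

Break-even investment rate: n + δ = 0.01 + 0.09 = 0.1.
Maximizing c = f(k) − (n+δ)·k gives f'(k) = n+δ, i.e. 0.48·4.0·k^(0.48−1) = 0.1, so k_gold = (0.48·4.0/0.1)^(1/0.52) ≈ 293.6885.
y_gold = 4.0·293.6885^0.48 ≈ 61.1851.
c_gold = y_gold − (n+δ)·k_gold = 61.1851 − 0.1·293.6885 ≈ 31.8163.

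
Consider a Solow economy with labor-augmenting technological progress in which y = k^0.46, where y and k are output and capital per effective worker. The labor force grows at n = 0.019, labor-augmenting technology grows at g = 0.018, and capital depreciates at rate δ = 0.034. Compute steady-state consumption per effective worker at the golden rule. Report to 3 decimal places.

Break-even investment rate: n + g + δ = 0.019 + 0.018 + 0.034 = 0.071.
At the golden rule the marginal product of capital equals n+g+δ: 0.46·k^(0.46−1) = 0.071. Solving, k_gold = (0.46/0.071)^(1/0.54) ≈ 31.8256.
y_gold = 31.8256^0.46 ≈ 4.9122.
c_gold = y_gold − (n+g+δ)·k_gold = 4.9122 − 0.071·31.8256 ≈ 2.6526.

c_gold ≈ 2.653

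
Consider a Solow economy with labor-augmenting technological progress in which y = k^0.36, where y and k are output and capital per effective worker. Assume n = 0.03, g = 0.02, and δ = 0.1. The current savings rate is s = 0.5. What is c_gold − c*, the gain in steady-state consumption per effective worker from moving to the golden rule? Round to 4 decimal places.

n + g + δ = 0.03 + 0.02 + 0.1 = 0.15.
Current steady state (s = 0.5): k* = (0.5/0.15)^(1/0.64) ≈ 6.5614, y* = 6.5614^0.36 ≈ 1.9684, c* = (1−0.5)·1.9684 ≈ 0.9842.
Golden rule sets MPK = n+g+δ: 0.36·k^(0.36−1) = 0.15, so k_gold = (0.36/0.15)^(1/0.64) ≈ 3.9272.
y_gold = 3.9272^0.36 ≈ 1.6363, c_gold = y_gold − 0.15·k_gold ≈ 1.0472.
Gain: Δc = 1.0472 − 0.9842 ≈ 0.0630.

Δc ≈ 0.0630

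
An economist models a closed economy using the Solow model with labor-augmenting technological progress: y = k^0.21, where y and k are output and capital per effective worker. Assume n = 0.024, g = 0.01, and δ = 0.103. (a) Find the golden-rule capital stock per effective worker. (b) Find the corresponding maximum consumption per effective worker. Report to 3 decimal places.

Break-even investment rate: n + g + δ = 0.024 + 0.01 + 0.103 = 0.137.
At the golden rule the marginal product of capital equals n+g+δ: 0.21·k^(0.21−1) = 0.137. Solving, k_gold = (0.21/0.137)^(1/0.79) ≈ 1.7172.
y_gold = 1.7172^0.21 ≈ 1.1202; c_gold = y_gold − 0.137·k_gold ≈ 0.8850.

(a) k_gold ≈ 1.717; (b) c_gold ≈ 0.885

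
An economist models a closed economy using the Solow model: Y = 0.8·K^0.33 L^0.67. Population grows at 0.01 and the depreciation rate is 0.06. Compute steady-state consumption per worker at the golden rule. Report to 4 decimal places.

c_gold ≈ 1.0307

Capital per worker breaks even when investment replaces (n + δ)·k; here n + δ = 0.07.
Golden rule sets MPK = n+δ: 0.33·0.8·k^(0.33−1) = 0.07, so k_gold = (0.33·0.8/0.07)^(1/0.67) ≈ 7.2520.
y_gold = 0.8·7.2520^0.33 ≈ 1.5383.
c_gold = y_gold − (n+δ)·k_gold = 1.5383 − 0.07·7.2520 ≈ 1.0307.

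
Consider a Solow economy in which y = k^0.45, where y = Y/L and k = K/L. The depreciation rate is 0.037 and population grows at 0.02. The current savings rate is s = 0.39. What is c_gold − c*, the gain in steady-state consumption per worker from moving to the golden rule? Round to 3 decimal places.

Capital per worker breaks even when investment replaces (n + δ)·k; here n + δ = 0.057.
Current steady state (s = 0.39): k* = (0.39/0.057)^(1/0.55) ≈ 33.0010, y* = 33.0010^0.45 ≈ 4.8232, c* = (1−0.39)·4.8232 ≈ 2.9422.
At the golden rule the marginal product of capital equals n+δ: 0.45·k^(0.45−1) = 0.057. Solving, k_gold = (0.45/0.057)^(1/0.55) ≈ 42.8078.
y_gold = 42.8078^0.45 ≈ 5.4223, c_gold = y_gold − 0.057·k_gold ≈ 2.9823.
Gain: Δc = 2.9823 − 2.9422 ≈ 0.0401.

Δc ≈ 0.040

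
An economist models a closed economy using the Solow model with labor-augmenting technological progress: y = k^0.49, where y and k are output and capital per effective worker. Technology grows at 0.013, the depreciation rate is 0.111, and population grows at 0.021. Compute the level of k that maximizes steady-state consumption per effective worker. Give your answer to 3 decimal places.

k_gold ≈ 10.887

Break-even investment rate: n + g + δ = 0.021 + 0.013 + 0.111 = 0.145.
Setting f'(k) = n+g+δ gives 0.49·k^(0.49−1) = 0.145, hence k_gold = (0.49/0.145)^(1/0.51) ≈ 10.8872.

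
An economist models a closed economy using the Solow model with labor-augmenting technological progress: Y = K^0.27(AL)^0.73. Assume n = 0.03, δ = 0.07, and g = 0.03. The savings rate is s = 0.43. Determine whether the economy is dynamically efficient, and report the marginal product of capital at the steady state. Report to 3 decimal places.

dynamically inefficient; MPK ≈ 0.082

n + g + δ = 0.03 + 0.03 + 0.07 = 0.13.
Steady-state k*: s·k^0.27 = 0.13·k gives k* = (0.43/0.13)^(1/0.73) ≈ 5.1485.
MPK = 0.27·5.1485^(-0.73) ≈ 0.0816.
MPK < n+g+δ = 0.13, so the economy is dynamically inefficient (over-saving).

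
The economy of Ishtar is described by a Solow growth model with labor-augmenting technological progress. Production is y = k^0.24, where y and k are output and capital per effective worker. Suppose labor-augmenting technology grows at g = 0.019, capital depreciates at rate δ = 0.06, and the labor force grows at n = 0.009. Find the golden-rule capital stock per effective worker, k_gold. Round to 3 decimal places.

k_gold ≈ 3.744

The effective depreciation rate is n + g + δ = 0.009 + 0.019 + 0.06 = 0.088.
Golden rule sets MPK = n+g+δ: 0.24·k^(0.24−1) = 0.088, so k_gold = (0.24/0.088)^(1/0.76) ≈ 3.7439.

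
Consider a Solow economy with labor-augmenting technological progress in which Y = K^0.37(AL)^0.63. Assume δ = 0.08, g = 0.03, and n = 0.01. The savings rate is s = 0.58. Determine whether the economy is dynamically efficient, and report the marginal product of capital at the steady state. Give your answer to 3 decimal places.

dynamically inefficient; MPK ≈ 0.077

The effective depreciation rate is n + g + δ = 0.01 + 0.03 + 0.08 = 0.12.
Steady-state k*: s·k^0.37 = 0.12·k gives k* = (0.58/0.12)^(1/0.63) ≈ 12.1929.
MPK = 0.37·12.1929^(-0.63) ≈ 0.0766.
MPK < n+g+δ = 0.12, so the economy is dynamically inefficient (over-saving).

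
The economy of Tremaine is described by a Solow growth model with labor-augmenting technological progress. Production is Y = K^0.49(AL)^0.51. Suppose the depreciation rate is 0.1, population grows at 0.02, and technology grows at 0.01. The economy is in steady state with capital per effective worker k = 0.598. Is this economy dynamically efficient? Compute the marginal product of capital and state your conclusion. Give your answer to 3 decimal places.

n + g + δ = 0.02 + 0.01 + 0.1 = 0.13.
MPK = 0.49·k^(0.49−1) = 0.49·0.598^(-0.51) ≈ 0.6369.
MPK > 0.13, so the economy is dynamically efficient (under-saving).

dynamically efficient; MPK ≈ 0.637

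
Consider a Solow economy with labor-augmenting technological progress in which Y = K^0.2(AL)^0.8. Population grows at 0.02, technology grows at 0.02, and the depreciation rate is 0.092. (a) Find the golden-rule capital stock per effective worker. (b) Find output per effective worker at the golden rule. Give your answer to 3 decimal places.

(a) k_gold ≈ 1.681; (b) y_gold ≈ 1.109

Break-even investment rate: n + g + δ = 0.02 + 0.02 + 0.092 = 0.132.
Maximizing c = f(k) − (n+g+δ)·k gives f'(k) = n+g+δ, i.e. 0.2·k^(0.2−1) = 0.132, so k_gold = (0.2/0.132)^(1/0.8) ≈ 1.6810.
y_gold = 1.6810^0.2 ≈ 1.1095.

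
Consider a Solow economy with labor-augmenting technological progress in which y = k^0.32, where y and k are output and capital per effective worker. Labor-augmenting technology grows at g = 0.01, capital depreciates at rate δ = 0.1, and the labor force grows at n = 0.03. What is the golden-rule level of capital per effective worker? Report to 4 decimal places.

Capital per effective worker breaks even when investment replaces (n + g + δ)·k; here n + g + δ = 0.14.
Golden rule sets MPK = n+g+δ: 0.32·k^(0.32−1) = 0.14, so k_gold = (0.32/0.14)^(1/0.68) ≈ 3.3727.

k_gold ≈ 3.3727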